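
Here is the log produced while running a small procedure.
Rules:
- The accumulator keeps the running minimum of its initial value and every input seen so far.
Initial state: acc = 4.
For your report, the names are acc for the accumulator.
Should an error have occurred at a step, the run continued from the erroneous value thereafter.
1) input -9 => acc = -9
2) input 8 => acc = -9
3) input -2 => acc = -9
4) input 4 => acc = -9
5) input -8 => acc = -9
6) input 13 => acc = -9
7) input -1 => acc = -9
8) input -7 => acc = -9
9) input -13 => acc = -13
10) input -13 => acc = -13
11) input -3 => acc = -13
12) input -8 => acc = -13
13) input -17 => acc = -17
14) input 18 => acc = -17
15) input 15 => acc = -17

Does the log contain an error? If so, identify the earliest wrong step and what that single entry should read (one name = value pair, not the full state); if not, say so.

Recomputing the run from the initial state:
step 1: acc = -9
step 2: acc = -9
step 3: acc = -9
step 4: acc = -9
step 5: acc = -9
step 6: acc = -9
step 7: acc = -9
step 8: acc = -9
step 9: acc = -13
step 10: acc = -13
step 11: acc = -13
step 12: acc = -13
step 13: acc = -17
step 14: acc = -17
step 15: acc = -17
This matches the log at every step.

no error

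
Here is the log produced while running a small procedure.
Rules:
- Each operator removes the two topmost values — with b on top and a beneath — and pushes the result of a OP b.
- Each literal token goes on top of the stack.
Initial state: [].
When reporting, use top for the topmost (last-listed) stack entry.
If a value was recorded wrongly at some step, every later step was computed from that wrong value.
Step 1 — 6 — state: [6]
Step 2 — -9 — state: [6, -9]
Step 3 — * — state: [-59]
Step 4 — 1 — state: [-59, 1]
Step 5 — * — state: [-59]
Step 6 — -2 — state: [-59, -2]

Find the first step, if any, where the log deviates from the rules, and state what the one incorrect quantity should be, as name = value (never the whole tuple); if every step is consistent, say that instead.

step 3, top = -54

1. push 6: top = 6 (agrees with the log)
2. push -9: top = -9 (matches)
3. 6 * -9 = -54 (this is not what the log shows)
So the first discrepancy is step 3, where the right value is top = -54.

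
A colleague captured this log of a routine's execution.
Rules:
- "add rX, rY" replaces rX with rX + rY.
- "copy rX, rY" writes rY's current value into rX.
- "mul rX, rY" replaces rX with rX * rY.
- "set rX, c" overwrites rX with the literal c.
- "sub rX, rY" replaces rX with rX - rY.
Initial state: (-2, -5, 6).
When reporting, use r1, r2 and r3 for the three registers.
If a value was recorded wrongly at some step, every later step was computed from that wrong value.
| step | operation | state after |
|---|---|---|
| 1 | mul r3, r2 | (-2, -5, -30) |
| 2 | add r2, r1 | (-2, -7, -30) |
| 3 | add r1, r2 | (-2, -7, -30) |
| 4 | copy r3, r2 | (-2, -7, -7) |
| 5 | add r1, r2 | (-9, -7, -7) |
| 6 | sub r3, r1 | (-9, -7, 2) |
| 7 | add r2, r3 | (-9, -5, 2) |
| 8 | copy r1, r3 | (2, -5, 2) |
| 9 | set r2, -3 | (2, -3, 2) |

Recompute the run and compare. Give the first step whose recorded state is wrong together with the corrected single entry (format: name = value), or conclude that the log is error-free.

step 1: r3 = 6 * -5 = -30 -> same as recorded
step 2: r2 = -5 + -2 = -7 -> in agreement
step 3: r1 = -2 + -7 = -9 -> the recorded entry deviates here
The earliest wrong entry is at step 3: it should read r1 = -9.

step 3, r1 = -9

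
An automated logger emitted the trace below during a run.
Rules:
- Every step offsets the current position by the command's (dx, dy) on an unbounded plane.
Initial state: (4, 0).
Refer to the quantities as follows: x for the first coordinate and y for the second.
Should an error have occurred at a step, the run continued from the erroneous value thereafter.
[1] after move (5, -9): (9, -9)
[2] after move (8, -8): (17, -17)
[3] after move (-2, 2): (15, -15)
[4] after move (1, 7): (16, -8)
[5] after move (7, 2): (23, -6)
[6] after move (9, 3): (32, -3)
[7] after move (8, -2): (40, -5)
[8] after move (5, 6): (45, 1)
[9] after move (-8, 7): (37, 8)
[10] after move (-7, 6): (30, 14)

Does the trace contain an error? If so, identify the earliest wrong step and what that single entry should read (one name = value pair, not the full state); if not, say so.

1. x = 4 + (5) = 9, y = 0 + (-9) = -9 (checks out)
2. x = 9 + (8) = 17, y = -9 + (-8) = -17 (checks out)
3. x = 17 + (-2) = 15, y = -17 + (2) = -15 (same as recorded)
4. x = 15 + (1) = 16, y = -15 + (7) = -8 (matches)
5. x = 16 + (7) = 23, y = -8 + (2) = -6 (verified)
6. x = 23 + (9) = 32, y = -6 + (3) = -3 (confirmed correct)
7. x = 32 + (8) = 40, y = -3 + (-2) = -5 (verified)
8. x = 40 + (5) = 45, y = -5 + (6) = 1 (consistent with the trace)
9. x = 45 + (-8) = 37, y = 1 + (7) = 8 (no discrepancy)
10. x = 37 + (-7) = 30, y = 8 + (6) = 14 (confirmed correct)
All entries verified; no error found.

no error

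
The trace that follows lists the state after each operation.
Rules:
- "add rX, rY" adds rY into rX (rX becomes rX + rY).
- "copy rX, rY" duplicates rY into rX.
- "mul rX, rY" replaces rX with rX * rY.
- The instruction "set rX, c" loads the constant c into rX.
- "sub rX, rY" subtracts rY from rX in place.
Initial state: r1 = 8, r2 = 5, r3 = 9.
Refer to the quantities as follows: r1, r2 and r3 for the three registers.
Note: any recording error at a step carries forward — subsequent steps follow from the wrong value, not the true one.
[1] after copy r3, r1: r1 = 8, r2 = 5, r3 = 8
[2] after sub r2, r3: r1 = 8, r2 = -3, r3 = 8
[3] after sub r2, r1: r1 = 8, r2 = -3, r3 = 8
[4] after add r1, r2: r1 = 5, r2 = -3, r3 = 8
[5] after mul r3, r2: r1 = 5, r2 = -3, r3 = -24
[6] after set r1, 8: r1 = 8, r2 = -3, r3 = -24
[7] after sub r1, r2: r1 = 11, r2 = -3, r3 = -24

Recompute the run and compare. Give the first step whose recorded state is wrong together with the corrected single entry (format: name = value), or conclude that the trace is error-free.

Recomputing the run from the initial state:
step 1: r1 = 8, r2 = 5, r3 = 8
step 2: r1 = 8, r2 = -3, r3 = 8
step 3: r1 = 8, r2 = -11, r3 = 8
step 4: r1 = -3, r2 = -11, r3 = 8
step 5: r1 = -3, r2 = -11, r3 = -88
step 6: r1 = 8, r2 = -11, r3 = -88
step 7: r1 = 19, r2 = -11, r3 = -88
The first disagreement with the trace is at step 3, where the value should be r2 = -11.

step 3, r2 = -11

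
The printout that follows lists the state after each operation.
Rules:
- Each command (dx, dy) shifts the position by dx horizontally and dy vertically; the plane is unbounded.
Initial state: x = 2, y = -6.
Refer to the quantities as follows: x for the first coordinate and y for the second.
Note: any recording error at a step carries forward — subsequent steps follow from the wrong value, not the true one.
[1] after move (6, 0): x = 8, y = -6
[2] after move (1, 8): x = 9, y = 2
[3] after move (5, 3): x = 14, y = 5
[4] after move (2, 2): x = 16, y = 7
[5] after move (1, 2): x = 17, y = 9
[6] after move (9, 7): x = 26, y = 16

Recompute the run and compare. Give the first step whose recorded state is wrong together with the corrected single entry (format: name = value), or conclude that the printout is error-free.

Step 1: x = 2 + (6) = 8, y = -6 + (0) = -6 — matches.
Step 2: x = 8 + (1) = 9, y = -6 + (8) = 2 — same as recorded.
Step 3: x = 9 + (5) = 14, y = 2 + (3) = 5 — checks out.
Step 4: x = 14 + (2) = 16, y = 5 + (2) = 7 — agrees with the printout.
Step 5: x = 16 + (1) = 17, y = 7 + (2) = 9 — confirmed correct.
Step 6: x = 17 + (9) = 26, y = 9 + (7) = 16 — agrees with the printout.
Each recorded entry agrees with the recomputation.

no error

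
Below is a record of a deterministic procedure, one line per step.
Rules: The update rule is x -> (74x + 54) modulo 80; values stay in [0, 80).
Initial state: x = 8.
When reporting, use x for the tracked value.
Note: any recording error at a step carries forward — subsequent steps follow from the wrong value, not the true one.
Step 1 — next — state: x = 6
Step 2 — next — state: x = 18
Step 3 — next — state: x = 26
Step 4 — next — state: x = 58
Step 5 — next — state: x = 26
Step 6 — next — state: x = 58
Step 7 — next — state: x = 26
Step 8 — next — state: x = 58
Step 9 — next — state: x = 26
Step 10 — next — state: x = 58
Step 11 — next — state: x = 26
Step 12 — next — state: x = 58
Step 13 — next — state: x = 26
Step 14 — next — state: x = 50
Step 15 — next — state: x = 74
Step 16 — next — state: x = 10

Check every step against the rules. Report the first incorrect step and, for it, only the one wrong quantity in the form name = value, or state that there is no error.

step 14, x = 58

Recomputing the run from the initial state:
step 1: x = 6
step 2: x = 18
step 3: x = 26
step 4: x = 58
step 5: x = 26
step 6: x = 58
step 7: x = 26
step 8: x = 58
step 9: x = 26
step 10: x = 58
step 11: x = 26
step 12: x = 58
step 13: x = 26
step 14: x = 58
step 15: x = 26
step 16: x = 58
The first disagreement with the record is at step 14, where the value should be x = 58.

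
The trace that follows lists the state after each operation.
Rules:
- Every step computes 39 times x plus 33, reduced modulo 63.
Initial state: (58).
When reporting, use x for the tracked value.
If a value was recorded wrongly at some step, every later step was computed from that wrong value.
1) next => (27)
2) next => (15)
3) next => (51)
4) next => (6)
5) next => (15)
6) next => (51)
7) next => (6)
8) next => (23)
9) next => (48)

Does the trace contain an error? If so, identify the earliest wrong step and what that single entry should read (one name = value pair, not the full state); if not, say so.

step 1: x = (39*58 + 33) mod 63 = 27 -> consistent with the trace
step 2: x = (39*27 + 33) mod 63 = 15 -> checks out
step 3: x = (39*15 + 33) mod 63 = 51 -> checks out
step 4: x = (39*51 + 33) mod 63 = 6 -> confirmed correct
step 5: x = (39*6 + 33) mod 63 = 15 -> consistent with the trace
step 6: x = (39*15 + 33) mod 63 = 51 -> same as recorded
step 7: x = (39*51 + 33) mod 63 = 6 -> agrees with the trace
step 8: x = (39*6 + 33) mod 63 = 15 -> the entry is off here
Step 8 is the first one off; corrected, x = 15.

step 8, x = 15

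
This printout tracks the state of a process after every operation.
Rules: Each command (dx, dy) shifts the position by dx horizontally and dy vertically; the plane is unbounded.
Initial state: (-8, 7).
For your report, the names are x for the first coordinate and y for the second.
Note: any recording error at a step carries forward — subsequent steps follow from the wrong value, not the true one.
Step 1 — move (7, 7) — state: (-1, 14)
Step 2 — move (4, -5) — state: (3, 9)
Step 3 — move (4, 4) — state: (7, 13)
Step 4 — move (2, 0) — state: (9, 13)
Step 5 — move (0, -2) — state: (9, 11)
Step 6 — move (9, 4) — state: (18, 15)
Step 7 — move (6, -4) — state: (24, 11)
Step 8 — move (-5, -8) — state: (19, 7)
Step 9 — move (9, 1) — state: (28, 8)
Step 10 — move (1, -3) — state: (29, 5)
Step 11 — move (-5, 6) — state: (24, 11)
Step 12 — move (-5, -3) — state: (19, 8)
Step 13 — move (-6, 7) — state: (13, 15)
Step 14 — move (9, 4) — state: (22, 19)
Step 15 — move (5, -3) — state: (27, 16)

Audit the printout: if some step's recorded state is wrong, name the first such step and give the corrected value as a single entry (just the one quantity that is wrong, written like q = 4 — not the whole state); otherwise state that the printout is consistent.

Recomputing the run from the initial state:
step 1: x = -1, y = 14
step 2: x = 3, y = 9
step 3: x = 7, y = 13
step 4: x = 9, y = 13
step 5: x = 9, y = 11
step 6: x = 18, y = 15
step 7: x = 24, y = 11
step 8: x = 19, y = 3
step 9: x = 28, y = 4
step 10: x = 29, y = 1
step 11: x = 24, y = 7
step 12: x = 19, y = 4
step 13: x = 13, y = 11
step 14: x = 22, y = 15
step 15: x = 27, y = 12
The first disagreement with the printout is at step 8, where the value should be y = 3.

step 8, y = 3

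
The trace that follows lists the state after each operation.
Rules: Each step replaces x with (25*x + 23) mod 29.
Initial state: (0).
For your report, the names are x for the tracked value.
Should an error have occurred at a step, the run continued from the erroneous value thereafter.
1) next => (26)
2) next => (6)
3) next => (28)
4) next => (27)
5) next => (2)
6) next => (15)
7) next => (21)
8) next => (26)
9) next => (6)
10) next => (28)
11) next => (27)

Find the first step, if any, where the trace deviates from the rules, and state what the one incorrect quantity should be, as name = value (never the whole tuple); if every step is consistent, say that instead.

1. x = (25*0 + 23) mod 29 = 23 (the trace has a different value)
First incorrect step: 1; the correct value is x = 23.

step 1, x = 23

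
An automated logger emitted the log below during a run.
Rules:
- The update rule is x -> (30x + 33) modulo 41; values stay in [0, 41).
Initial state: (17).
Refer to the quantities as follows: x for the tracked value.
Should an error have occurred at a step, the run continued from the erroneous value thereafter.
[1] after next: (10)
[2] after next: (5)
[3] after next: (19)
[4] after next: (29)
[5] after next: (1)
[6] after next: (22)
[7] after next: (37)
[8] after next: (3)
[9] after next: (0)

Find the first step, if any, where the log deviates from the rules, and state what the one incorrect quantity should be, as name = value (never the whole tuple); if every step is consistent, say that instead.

step 8, x = 36

Recomputing the run from the initial state:
step 1: x = 10
step 2: x = 5
step 3: x = 19
step 4: x = 29
step 5: x = 1
step 6: x = 22
step 7: x = 37
step 8: x = 36
step 9: x = 6
The first disagreement with the log is at step 8, where the value should be x = 36.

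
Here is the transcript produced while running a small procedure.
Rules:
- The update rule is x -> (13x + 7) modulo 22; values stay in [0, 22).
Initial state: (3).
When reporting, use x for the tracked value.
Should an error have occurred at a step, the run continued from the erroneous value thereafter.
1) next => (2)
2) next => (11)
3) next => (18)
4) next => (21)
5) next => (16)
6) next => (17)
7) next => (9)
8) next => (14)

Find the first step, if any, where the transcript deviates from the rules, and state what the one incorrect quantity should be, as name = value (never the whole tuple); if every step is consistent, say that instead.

Recomputing the run from the initial state:
step 1: x = 2
step 2: x = 11
step 3: x = 18
step 4: x = 21
step 5: x = 16
step 6: x = 17
step 7: x = 8
step 8: x = 1
The first disagreement with the transcript is at step 7, where the value should be x = 8.

step 7, x = 8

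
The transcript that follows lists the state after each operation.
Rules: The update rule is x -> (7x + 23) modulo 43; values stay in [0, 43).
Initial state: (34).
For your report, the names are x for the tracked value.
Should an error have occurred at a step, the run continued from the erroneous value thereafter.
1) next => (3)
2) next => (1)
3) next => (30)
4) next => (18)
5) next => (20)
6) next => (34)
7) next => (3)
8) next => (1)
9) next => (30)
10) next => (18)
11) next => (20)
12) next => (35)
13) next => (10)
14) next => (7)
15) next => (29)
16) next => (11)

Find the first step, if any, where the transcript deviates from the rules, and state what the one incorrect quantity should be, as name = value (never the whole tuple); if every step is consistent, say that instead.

Recomputing the run from the initial state:
step 1: x = 3
step 2: x = 1
step 3: x = 30
step 4: x = 18
step 5: x = 20
step 6: x = 34
step 7: x = 3
step 8: x = 1
step 9: x = 30
step 10: x = 18
step 11: x = 20
step 12: x = 34
step 13: x = 3
step 14: x = 1
step 15: x = 30
step 16: x = 18
The first disagreement with the transcript is at step 12, where the value should be x = 34.

step 12, x = 34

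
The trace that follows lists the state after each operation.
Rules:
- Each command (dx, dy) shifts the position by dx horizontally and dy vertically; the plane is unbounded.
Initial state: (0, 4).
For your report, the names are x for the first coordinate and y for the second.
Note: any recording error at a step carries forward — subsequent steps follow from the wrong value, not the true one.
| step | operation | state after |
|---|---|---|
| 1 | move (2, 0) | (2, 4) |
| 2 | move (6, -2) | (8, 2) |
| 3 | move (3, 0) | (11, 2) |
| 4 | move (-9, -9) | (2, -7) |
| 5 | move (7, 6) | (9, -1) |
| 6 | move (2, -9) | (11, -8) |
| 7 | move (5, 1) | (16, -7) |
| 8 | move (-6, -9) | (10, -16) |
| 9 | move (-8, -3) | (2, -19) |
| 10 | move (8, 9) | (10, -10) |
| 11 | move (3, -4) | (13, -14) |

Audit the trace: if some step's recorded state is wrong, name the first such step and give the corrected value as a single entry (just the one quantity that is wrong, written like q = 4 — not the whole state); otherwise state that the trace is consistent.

step 6, y = -10

Recomputing the run from the initial state:
step 1: x = 2, y = 4
step 2: x = 8, y = 2
step 3: x = 11, y = 2
step 4: x = 2, y = -7
step 5: x = 9, y = -1
step 6: x = 11, y = -10
step 7: x = 16, y = -9
step 8: x = 10, y = -18
step 9: x = 2, y = -21
step 10: x = 10, y = -12
step 11: x = 13, y = -16
The first disagreement with the trace is at step 6, where the value should be y = -10.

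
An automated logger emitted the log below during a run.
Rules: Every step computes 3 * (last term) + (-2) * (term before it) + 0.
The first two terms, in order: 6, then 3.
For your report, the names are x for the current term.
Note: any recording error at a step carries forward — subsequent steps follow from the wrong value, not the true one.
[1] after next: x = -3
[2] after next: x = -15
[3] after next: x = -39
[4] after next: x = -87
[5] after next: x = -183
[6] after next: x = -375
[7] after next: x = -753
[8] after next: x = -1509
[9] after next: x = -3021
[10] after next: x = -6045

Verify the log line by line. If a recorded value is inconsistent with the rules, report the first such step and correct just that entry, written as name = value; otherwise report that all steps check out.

step 7, x = -759

Step 1: x = 3*(3) + (-2)*(6) + (0) = -3 — same as recorded.
Step 2: x = 3*(-3) + (-2)*(3) + (0) = -15 — agrees with the log.
Step 3: x = 3*(-15) + (-2)*(-3) + (0) = -39 — matches.
Step 4: x = 3*(-39) + (-2)*(-15) + (0) = -87 — confirmed correct.
Step 5: x = 3*(-87) + (-2)*(-39) + (0) = -183 — agrees with the log.
Step 6: x = 3*(-183) + (-2)*(-87) + (0) = -375 — no discrepancy.
Step 7: x = 3*(-375) + (-2)*(-183) + (0) = -759 — the entry is off here.
The earliest wrong entry is at step 7: it should read x = -759.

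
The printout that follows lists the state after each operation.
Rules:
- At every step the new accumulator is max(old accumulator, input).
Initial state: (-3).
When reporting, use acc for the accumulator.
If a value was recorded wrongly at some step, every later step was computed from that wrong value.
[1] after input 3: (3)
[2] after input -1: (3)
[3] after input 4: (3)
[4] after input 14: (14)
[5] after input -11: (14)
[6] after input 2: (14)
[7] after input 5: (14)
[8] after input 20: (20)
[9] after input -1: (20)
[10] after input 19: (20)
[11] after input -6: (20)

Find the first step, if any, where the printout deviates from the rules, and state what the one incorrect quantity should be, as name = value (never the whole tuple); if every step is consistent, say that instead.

1. acc = max(-3, 3) = 3 (checks out)
2. acc = max(3, -1) = 3 (same as recorded)
3. acc = max(3, 4) = 4 (first mismatch against the printout)
That makes step 3 the first incorrect line — acc = 4 is what it should show.

step 3, acc = 4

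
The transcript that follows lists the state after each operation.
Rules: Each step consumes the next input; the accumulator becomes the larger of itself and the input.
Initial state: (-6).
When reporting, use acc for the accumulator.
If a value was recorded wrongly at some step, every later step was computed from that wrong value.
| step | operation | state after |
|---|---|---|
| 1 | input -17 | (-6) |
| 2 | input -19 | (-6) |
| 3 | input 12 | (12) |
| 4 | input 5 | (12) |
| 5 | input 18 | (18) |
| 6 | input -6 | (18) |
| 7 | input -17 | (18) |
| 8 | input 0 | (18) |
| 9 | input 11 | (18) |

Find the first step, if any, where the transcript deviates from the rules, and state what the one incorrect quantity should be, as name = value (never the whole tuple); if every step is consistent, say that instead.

no error

1. acc = max(-6, -17) = -6 (agrees with the transcript)
2. acc = max(-6, -19) = -6 (confirmed correct)
3. acc = max(-6, 12) = 12 (checks out)
4. acc = max(12, 5) = 12 (matches)
5. acc = max(12, 18) = 18 (verified)
6. acc = max(18, -6) = 18 (verified)
7. acc = max(18, -17) = 18 (consistent with the transcript)
8. acc = max(18, 0) = 18 (checks out)
9. acc = max(18, 11) = 18 (agrees with the transcript)
All steps check out; nothing to correct.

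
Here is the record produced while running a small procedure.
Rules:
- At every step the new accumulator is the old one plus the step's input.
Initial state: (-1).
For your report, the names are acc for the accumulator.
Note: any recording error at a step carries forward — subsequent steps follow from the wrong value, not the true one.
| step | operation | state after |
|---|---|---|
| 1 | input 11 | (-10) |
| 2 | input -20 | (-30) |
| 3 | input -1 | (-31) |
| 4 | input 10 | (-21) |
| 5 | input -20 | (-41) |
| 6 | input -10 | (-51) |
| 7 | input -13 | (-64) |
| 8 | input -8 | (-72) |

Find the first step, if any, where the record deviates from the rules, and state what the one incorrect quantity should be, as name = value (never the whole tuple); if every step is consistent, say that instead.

step 1: acc = -1 + 11 = 10 -> first mismatch against the record
First incorrect step: 1; the correct value is acc = 10.

step 1, acc = 10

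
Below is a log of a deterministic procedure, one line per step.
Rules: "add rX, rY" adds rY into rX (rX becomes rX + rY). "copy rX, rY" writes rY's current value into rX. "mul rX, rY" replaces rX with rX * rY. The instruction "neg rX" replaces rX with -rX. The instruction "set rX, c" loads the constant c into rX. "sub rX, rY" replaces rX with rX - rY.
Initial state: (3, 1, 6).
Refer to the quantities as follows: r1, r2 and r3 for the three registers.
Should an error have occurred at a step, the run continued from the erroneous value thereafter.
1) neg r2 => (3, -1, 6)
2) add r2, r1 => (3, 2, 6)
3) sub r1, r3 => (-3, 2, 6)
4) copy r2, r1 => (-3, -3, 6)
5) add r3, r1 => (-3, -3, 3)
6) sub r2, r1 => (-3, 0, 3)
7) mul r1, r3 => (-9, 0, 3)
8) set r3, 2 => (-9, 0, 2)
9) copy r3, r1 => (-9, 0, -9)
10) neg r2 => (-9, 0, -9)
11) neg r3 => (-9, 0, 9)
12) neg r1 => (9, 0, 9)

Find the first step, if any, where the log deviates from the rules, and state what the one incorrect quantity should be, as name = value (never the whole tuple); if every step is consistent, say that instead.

no error

Recomputing the run from the initial state:
step 1: r1 = 3, r2 = -1, r3 = 6
step 2: r1 = 3, r2 = 2, r3 = 6
step 3: r1 = -3, r2 = 2, r3 = 6
step 4: r1 = -3, r2 = -3, r3 = 6
step 5: r1 = -3, r2 = -3, r3 = 3
step 6: r1 = -3, r2 = 0, r3 = 3
step 7: r1 = -9, r2 = 0, r3 = 3
step 8: r1 = -9, r2 = 0, r3 = 2
step 9: r1 = -9, r2 = 0, r3 = -9
step 10: r1 = -9, r2 = 0, r3 = -9
step 11: r1 = -9, r2 = 0, r3 = 9
step 12: r1 = 9, r2 = 0, r3 = 9
This matches the log at every step.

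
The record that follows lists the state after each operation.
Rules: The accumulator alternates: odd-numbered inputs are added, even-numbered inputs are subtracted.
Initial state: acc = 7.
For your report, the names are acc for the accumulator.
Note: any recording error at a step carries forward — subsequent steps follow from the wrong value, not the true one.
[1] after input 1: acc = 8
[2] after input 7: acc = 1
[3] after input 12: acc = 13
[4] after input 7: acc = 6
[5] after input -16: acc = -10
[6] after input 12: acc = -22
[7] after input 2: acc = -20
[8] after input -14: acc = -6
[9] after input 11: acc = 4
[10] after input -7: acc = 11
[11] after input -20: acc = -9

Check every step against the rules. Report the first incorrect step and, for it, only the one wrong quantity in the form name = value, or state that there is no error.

Recomputing the run from the initial state:
step 1: acc = 8
step 2: acc = 1
step 3: acc = 13
step 4: acc = 6
step 5: acc = -10
step 6: acc = -22
step 7: acc = -20
step 8: acc = -6
step 9: acc = 5
step 10: acc = 12
step 11: acc = -8
The first disagreement with the record is at step 9, where the value should be acc = 5.

step 9, acc = 5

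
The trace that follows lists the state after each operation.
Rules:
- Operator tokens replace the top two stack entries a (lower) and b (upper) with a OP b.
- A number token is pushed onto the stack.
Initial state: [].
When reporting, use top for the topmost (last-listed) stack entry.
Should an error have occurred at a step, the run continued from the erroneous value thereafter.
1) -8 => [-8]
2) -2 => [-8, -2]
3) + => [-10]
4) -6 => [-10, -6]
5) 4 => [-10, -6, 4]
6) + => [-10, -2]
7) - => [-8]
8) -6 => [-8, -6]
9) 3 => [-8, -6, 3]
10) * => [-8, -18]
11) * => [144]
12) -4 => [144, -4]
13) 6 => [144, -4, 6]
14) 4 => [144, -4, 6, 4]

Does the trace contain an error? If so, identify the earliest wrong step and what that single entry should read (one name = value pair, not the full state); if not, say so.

no error

1. push -8: top = -8 (consistent with the trace)
2. push -2: top = -2 (exactly as logged)
3. -8 + -2 = -10 (verified)
4. push -6: top = -6 (same as recorded)
5. push 4: top = 4 (no discrepancy)
6. -6 + 4 = -2 (verified)
7. -10 - -2 = -8 (agrees with the trace)
8. push -6: top = -6 (agrees with the trace)
9. push 3: top = 3 (checks out)
10. -6 * 3 = -18 (agrees with the trace)
11. -8 * -18 = 144 (agrees with the trace)
12. push -4: top = -4 (in agreement)
13. push 6: top = 6 (verified)
14. push 4: top = 4 (verified)
All entries verified; no error found.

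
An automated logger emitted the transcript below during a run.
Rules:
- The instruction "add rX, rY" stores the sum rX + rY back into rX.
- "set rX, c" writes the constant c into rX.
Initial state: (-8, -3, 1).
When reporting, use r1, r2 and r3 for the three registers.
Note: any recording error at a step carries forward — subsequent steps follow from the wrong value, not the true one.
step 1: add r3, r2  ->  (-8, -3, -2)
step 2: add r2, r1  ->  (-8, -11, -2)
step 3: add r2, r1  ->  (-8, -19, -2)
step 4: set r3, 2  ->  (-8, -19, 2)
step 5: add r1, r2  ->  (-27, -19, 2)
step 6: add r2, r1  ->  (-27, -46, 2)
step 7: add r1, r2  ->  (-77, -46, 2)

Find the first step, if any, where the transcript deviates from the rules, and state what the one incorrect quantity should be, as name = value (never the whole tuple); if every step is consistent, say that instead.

Recomputing the run from the initial state:
step 1: r1 = -8, r2 = -3, r3 = -2
step 2: r1 = -8, r2 = -11, r3 = -2
step 3: r1 = -8, r2 = -19, r3 = -2
step 4: r1 = -8, r2 = -19, r3 = 2
step 5: r1 = -27, r2 = -19, r3 = 2
step 6: r1 = -27, r2 = -46, r3 = 2
step 7: r1 = -73, r2 = -46, r3 = 2
The first disagreement with the transcript is at step 7, where the value should be r1 = -73.

step 7, r1 = -73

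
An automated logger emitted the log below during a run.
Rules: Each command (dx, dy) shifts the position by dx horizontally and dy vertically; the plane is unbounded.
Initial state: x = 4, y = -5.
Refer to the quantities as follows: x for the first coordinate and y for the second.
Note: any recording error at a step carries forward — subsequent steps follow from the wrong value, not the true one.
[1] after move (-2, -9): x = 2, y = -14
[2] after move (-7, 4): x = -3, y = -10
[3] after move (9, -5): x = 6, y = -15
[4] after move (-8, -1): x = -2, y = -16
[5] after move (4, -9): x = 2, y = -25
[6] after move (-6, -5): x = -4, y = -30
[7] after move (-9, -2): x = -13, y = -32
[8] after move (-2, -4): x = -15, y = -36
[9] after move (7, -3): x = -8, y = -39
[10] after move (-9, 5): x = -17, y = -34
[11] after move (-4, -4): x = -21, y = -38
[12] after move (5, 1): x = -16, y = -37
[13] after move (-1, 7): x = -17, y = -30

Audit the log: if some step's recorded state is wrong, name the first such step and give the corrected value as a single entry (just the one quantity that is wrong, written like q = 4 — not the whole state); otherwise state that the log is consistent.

step 2, x = -5

Recomputing the run from the initial state:
step 1: x = 2, y = -14
step 2: x = -5, y = -10
step 3: x = 4, y = -15
step 4: x = -4, y = -16
step 5: x = 0, y = -25
step 6: x = -6, y = -30
step 7: x = -15, y = -32
step 8: x = -17, y = -36
step 9: x = -10, y = -39
step 10: x = -19, y = -34
step 11: x = -23, y = -38
step 12: x = -18, y = -37
step 13: x = -19, y = -30
The first disagreement with the log is at step 2, where the value should be x = -5.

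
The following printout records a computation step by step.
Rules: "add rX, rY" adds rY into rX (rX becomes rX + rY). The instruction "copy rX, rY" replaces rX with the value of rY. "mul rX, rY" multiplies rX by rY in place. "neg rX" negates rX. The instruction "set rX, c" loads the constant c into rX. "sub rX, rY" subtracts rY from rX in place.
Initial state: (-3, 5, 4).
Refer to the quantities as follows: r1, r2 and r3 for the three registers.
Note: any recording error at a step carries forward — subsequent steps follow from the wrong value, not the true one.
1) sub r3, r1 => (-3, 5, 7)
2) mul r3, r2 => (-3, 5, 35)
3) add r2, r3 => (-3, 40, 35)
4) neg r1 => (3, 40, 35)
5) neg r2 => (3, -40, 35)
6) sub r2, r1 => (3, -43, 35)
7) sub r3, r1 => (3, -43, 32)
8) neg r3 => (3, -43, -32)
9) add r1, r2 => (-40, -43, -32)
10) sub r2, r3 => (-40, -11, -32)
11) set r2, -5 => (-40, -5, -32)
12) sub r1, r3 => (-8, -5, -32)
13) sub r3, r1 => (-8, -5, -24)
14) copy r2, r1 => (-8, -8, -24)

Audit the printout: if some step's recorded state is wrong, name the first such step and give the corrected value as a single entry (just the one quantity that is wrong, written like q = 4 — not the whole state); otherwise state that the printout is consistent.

no error

step 1: r3 = 4 - -3 = 7 -> no discrepancy
step 2: r3 = 7 * 5 = 35 -> in agreement
step 3: r2 = 5 + 35 = 40 -> no discrepancy
step 4: r1 = -(-3) = 3 -> matches
step 5: r2 = -(40) = -40 -> consistent with the printout
step 6: r2 = -40 - 3 = -43 -> exactly as logged
step 7: r3 = 35 - 3 = 32 -> matches
step 8: r3 = -(32) = -32 -> verified
step 9: r1 = 3 + -43 = -40 -> consistent with the printout
step 10: r2 = -43 - -32 = -11 -> matches
step 11: r2 = -5 -> consistent with the printout
step 12: r1 = -40 - -32 = -8 -> same as recorded
step 13: r3 = -32 - -8 = -24 -> no discrepancy
step 14: r2 = -8 -> verified
Every step is consistent.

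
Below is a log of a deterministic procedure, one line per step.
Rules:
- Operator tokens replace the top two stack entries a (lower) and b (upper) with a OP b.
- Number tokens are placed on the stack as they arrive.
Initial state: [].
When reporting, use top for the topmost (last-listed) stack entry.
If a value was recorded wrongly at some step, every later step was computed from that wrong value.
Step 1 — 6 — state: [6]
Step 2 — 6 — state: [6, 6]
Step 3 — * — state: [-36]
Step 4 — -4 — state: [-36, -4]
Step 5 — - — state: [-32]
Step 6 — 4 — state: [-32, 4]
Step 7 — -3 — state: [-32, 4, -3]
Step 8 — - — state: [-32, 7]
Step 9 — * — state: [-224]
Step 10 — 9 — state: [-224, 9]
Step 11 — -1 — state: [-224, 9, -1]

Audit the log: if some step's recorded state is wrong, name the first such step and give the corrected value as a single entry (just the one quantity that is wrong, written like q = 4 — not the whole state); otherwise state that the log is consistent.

step 3, top = 36

step 1: push 6: top = 6 -> no discrepancy
step 2: push 6: top = 6 -> agrees with the log
step 3: 6 * 6 = 36 -> first mismatch against the log
That makes step 3 the first incorrect line — top = 36 is what it should show.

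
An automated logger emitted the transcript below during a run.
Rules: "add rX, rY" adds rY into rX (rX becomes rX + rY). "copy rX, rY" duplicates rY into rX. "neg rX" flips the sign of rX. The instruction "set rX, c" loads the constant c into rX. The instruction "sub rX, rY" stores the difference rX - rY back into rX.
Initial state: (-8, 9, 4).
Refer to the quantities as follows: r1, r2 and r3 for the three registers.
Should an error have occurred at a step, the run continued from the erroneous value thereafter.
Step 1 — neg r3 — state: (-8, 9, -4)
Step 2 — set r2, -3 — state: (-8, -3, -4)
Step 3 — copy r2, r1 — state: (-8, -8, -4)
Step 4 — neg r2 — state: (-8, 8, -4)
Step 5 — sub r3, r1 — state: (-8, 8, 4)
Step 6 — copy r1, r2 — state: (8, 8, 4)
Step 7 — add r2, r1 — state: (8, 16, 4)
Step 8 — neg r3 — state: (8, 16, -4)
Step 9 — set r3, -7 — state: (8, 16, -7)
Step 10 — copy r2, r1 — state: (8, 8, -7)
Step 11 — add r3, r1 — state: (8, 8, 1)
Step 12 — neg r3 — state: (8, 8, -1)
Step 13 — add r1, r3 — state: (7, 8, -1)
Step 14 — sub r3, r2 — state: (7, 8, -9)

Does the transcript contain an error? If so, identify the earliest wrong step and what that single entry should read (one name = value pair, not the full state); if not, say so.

no error

Recomputing the run from the initial state:
step 1: r1 = -8, r2 = 9, r3 = -4
step 2: r1 = -8, r2 = -3, r3 = -4
step 3: r1 = -8, r2 = -8, r3 = -4
step 4: r1 = -8, r2 = 8, r3 = -4
step 5: r1 = -8, r2 = 8, r3 = 4
step 6: r1 = 8, r2 = 8, r3 = 4
step 7: r1 = 8, r2 = 16, r3 = 4
step 8: r1 = 8, r2 = 16, r3 = -4
step 9: r1 = 8, r2 = 16, r3 = -7
step 10: r1 = 8, r2 = 8, r3 = -7
step 11: r1 = 8, r2 = 8, r3 = 1
step 12: r1 = 8, r2 = 8, r3 = -1
step 13: r1 = 7, r2 = 8, r3 = -1
step 14: r1 = 7, r2 = 8, r3 = -9
This matches the transcript at every step.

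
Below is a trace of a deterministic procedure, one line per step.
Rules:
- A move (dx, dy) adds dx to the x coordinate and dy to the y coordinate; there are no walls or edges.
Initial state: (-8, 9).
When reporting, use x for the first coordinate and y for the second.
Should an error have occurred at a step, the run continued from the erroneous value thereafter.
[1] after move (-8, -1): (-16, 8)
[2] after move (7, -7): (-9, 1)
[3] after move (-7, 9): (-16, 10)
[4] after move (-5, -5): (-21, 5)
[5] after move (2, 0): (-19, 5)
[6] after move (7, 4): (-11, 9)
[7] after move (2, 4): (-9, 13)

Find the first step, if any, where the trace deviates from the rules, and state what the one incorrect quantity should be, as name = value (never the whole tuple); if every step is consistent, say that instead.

step 6, x = -12

step 1: x = -8 + (-8) = -16, y = 9 + (-1) = 8 -> checks out
step 2: x = -16 + (7) = -9, y = 8 + (-7) = 1 -> exactly as logged
step 3: x = -9 + (-7) = -16, y = 1 + (9) = 10 -> consistent with the trace
step 4: x = -16 + (-5) = -21, y = 10 + (-5) = 5 -> agrees with the trace
step 5: x = -21 + (2) = -19, y = 5 + (0) = 5 -> agrees with the trace
step 6: x = -19 + (7) = -12, y = 5 + (4) = 9 -> the trace disagrees here
The earliest wrong entry is at step 6: it should read x = -12.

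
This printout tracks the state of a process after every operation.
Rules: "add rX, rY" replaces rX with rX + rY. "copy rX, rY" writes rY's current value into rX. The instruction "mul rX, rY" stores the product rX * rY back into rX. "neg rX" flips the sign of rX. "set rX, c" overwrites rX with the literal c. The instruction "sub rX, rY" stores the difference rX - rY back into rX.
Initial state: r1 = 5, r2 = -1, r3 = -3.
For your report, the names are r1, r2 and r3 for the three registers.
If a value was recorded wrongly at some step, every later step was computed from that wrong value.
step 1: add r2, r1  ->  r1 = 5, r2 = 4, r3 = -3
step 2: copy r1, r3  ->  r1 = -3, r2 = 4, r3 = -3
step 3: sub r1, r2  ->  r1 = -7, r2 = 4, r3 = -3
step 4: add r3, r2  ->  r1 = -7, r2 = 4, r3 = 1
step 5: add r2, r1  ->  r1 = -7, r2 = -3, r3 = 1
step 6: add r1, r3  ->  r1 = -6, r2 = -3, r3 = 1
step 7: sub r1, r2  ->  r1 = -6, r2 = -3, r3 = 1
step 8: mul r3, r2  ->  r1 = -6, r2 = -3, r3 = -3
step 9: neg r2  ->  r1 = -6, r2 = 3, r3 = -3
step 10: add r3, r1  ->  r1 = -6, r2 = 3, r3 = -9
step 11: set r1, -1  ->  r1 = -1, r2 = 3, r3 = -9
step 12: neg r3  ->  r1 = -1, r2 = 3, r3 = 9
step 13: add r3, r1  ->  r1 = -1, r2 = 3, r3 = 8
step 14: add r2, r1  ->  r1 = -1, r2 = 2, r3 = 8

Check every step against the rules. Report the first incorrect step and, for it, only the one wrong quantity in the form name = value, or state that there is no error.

step 7, r1 = -3

Recomputing the run from the initial state:
step 1: r1 = 5, r2 = 4, r3 = -3
step 2: r1 = -3, r2 = 4, r3 = -3
step 3: r1 = -7, r2 = 4, r3 = -3
step 4: r1 = -7, r2 = 4, r3 = 1
step 5: r1 = -7, r2 = -3, r3 = 1
step 6: r1 = -6, r2 = -3, r3 = 1
step 7: r1 = -3, r2 = -3, r3 = 1
step 8: r1 = -3, r2 = -3, r3 = -3
step 9: r1 = -3, r2 = 3, r3 = -3
step 10: r1 = -3, r2 = 3, r3 = -6
step 11: r1 = -1, r2 = 3, r3 = -6
step 12: r1 = -1, r2 = 3, r3 = 6
step 13: r1 = -1, r2 = 3, r3 = 5
step 14: r1 = -1, r2 = 2, r3 = 5
The first disagreement with the printout is at step 7, where the value should be r1 = -3.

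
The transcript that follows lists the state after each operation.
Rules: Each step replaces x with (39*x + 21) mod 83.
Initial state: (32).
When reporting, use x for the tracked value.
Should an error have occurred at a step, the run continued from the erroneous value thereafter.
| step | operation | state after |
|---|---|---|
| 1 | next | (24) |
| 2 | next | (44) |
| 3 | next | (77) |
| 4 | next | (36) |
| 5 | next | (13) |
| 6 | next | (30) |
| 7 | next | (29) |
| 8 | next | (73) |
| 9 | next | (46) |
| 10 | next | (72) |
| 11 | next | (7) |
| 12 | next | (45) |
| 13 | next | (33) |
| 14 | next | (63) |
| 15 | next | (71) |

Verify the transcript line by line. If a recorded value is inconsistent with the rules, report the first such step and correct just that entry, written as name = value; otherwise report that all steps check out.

Recomputing the run from the initial state:
step 1: x = 24
step 2: x = 44
step 3: x = 77
step 4: x = 36
step 5: x = 14
step 6: x = 69
step 7: x = 56
step 8: x = 47
step 9: x = 28
step 10: x = 34
step 11: x = 19
step 12: x = 15
step 13: x = 25
step 14: x = 0
step 15: x = 21
The first disagreement with the transcript is at step 5, where the value should be x = 14.

step 5, x = 14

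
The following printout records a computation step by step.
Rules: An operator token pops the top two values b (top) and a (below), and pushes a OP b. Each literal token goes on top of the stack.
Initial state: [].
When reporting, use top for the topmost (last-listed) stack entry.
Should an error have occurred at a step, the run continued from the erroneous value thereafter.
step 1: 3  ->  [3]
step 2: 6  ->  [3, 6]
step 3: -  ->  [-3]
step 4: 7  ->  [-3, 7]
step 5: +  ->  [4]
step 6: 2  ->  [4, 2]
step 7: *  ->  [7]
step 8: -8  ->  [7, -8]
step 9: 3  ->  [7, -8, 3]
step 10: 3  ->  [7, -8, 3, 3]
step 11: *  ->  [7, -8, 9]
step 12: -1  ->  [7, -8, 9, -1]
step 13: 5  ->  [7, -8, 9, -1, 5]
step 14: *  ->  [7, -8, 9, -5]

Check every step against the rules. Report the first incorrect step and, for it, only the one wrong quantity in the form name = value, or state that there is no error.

step 7, top = 8

1. push 3: top = 3 (agrees with the printout)
2. push 6: top = 6 (exactly as logged)
3. 3 - 6 = -3 (no discrepancy)
4. push 7: top = 7 (consistent with the printout)
5. -3 + 7 = 4 (agrees with the printout)
6. push 2: top = 2 (no discrepancy)
7. 4 * 2 = 8 (the printout disagrees here)
That makes step 7 the first incorrect line — top = 8 is what it should show.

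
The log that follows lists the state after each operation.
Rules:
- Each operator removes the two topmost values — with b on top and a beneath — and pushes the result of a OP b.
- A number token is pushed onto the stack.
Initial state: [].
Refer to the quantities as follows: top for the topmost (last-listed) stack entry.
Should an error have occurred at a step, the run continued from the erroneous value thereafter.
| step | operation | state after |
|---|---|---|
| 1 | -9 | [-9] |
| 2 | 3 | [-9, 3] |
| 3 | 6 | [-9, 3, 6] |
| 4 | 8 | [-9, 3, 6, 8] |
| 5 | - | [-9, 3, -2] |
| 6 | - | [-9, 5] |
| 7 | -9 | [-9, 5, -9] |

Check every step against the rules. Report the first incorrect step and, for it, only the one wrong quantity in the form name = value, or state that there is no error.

no error

Recomputing the run from the initial state:
step 1: [-9]
step 2: [-9, 3]
step 3: [-9, 3, 6]
step 4: [-9, 3, 6, 8]
step 5: [-9, 3, -2]
step 6: [-9, 5]
step 7: [-9, 5, -9]
This matches the log at every step.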